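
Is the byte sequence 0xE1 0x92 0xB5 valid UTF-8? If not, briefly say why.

Leading byte 0xE1 = 11100001 → 3-byte form.
Continuation bytes 0x92=10010010, 0xB5=10110101 all match 10xxxxxx.
Decoded value 0x14B5 is ≥ 0x800 (shortest form) and not a surrogate.

valid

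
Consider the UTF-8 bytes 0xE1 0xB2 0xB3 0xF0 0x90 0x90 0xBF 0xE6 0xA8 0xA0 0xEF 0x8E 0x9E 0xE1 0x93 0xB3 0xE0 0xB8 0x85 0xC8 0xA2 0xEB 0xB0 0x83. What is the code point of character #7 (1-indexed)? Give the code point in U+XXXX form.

U+0222

Offset 0: leading byte 0xE1 = 11100001 → 3-byte char #1 = E1 B2 B3.
Offset 3: leading byte 0xF0 = 11110000 → 4-byte char #2 = F0 90 90 BF.
Offset 7: leading byte 0xE6 = 11100110 → 3-byte char #3 = E6 A8 A0.
Offset 10: leading byte 0xEF = 11101111 → 3-byte char #4 = EF 8E 9E.
Offset 13: leading byte 0xE1 = 11100001 → 3-byte char #5 = E1 93 B3.
Offset 16: leading byte 0xE0 = 11100000 → 3-byte char #6 = E0 B8 85.
Offset 19: leading byte 0xC8 = 11001000 → 2-byte char #7 = C8 A2.
Leading byte 0xC8 = 11001000 matches 110xxxxx → 2-byte sequence.
Byte 1: 0xC8 = 11001000, payload 01000 (5 bits).
Byte 2: 0xA2 = 10100010 (10xxxxxx ✓), payload 100010.
Concatenate: 01000100010 = 0x222 (11 bits → U+0222).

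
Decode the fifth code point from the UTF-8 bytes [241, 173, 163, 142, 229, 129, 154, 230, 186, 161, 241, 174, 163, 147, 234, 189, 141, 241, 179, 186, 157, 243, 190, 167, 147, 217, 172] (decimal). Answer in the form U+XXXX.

U+AF4D

Offset 0: leading byte 0xF1 = 11110001 → 4-byte char #1 = F1 AD A3 8E.
Offset 4: leading byte 0xE5 = 11100101 → 3-byte char #2 = E5 81 9A.
Offset 7: leading byte 0xE6 = 11100110 → 3-byte char #3 = E6 BA A1.
Offset 10: leading byte 0xF1 = 11110001 → 4-byte char #4 = F1 AE A3 93.
Offset 14: leading byte 0xEA = 11101010 → 3-byte char #5 = EA BD 8D.
Leading byte 0xEA = 11101010 matches 1110xxxx → 3-byte sequence.
Byte 1: 0xEA = 11101010, payload 1010 (4 bits).
Byte 2: 0xBD = 10111101 (10xxxxxx ✓), payload 111101.
Byte 3: 0x8D = 10001101 (10xxxxxx ✓), payload 001101.
Concatenate: 1010111101001101 = 0xAF4D (16 bits → U+AF4D).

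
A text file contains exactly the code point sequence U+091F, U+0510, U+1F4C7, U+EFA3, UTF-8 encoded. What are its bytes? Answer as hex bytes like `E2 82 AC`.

E0 A4 9F D4 90 F0 9F 93 87 EE BE A3

U+091F: 3-byte form → E0 A4 9F.
U+0510: 2-byte form → D4 90.
U+1F4C7: 4-byte form → F0 9F 93 87.
U+EFA3: 3-byte form → EE BE A3.
Concatenated (12 bytes): E0 A4 9F D4 90 F0 9F 93 87 EE BE A3.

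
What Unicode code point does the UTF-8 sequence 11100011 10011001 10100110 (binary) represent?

Leading byte 0xE3 = 11100011 matches 1110xxxx → 3-byte sequence.
Byte 1: 0xE3 = 11100011, payload 0011 (4 bits).
Byte 2: 0x99 = 10011001 (10xxxxxx ✓), payload 011001.
Byte 3: 0xA6 = 10100110 (10xxxxxx ✓), payload 100110.
Concatenate: 0011011001100110 = 0x3666 (16 bits → U+3666).

U+3666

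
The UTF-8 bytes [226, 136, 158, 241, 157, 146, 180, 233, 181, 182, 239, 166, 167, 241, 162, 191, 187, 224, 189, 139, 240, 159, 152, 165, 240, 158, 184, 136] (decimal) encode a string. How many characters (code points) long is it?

Byte at offset 0: 0xE2 = 11100010 → 3-byte char (#1). Advance 3.
Byte at offset 3: 0xF1 = 11110001 → 4-byte char (#2). Advance 4.
Byte at offset 7: 0xE9 = 11101001 → 3-byte char (#3). Advance 3.
Byte at offset 10: 0xEF = 11101111 → 3-byte char (#4). Advance 3.
Byte at offset 13: 0xF1 = 11110001 → 4-byte char (#5). Advance 4.
Byte at offset 17: 0xE0 = 11100000 → 3-byte char (#6). Advance 3.
Byte at offset 20: 0xF0 = 11110000 → 4-byte char (#7). Advance 4.
Byte at offset 24: 0xF0 = 11110000 → 4-byte char (#8). Advance 4.
Reached end at offset 28 after 8 code points.

8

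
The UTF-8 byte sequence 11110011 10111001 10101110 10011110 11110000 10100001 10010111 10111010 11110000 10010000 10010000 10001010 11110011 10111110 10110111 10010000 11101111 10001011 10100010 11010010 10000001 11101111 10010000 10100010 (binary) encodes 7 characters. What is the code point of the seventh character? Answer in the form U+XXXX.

U+F422

Offset 0: leading byte 0xF3 = 11110011 → 4-byte char #1 = F3 B9 AE 9E.
Offset 4: leading byte 0xF0 = 11110000 → 4-byte char #2 = F0 A1 97 BA.
Offset 8: leading byte 0xF0 = 11110000 → 4-byte char #3 = F0 90 90 8A.
Offset 12: leading byte 0xF3 = 11110011 → 4-byte char #4 = F3 BE B7 90.
Offset 16: leading byte 0xEF = 11101111 → 3-byte char #5 = EF 8B A2.
Offset 19: leading byte 0xD2 = 11010010 → 2-byte char #6 = D2 81.
Offset 21: leading byte 0xEF = 11101111 → 3-byte char #7 = EF 90 A2.
Leading byte 0xEF = 11101111 matches 1110xxxx → 3-byte sequence.
Byte 1: 0xEF = 11101111, payload 1111 (4 bits).
Byte 2: 0x90 = 10010000 (10xxxxxx ✓), payload 010000.
Byte 3: 0xA2 = 10100010 (10xxxxxx ✓), payload 100010.
Concatenate: 1111010000100010 = 0xF422 (16 bits → U+F422).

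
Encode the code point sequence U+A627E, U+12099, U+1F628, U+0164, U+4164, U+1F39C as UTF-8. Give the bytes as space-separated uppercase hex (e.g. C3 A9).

F2 A6 89 BE F0 92 82 99 F0 9F 98 A8 C5 A4 E4 85 A4 F0 9F 8E 9C

U+A627E: 4-byte form → F2 A6 89 BE.
U+12099: 4-byte form → F0 92 82 99.
U+1F628: 4-byte form → F0 9F 98 A8.
U+0164: 2-byte form → C5 A4.
U+4164: 3-byte form → E4 85 A4.
U+1F39C: 4-byte form → F0 9F 8E 9C.
Concatenated (21 bytes): F2 A6 89 BE F0 92 82 99 F0 9F 98 A8 C5 A4 E4 85 A4 F0 9F 8E 9C.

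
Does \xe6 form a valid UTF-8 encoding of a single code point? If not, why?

Leading byte 0xE6 = 11100110 → 3-byte form, but only 1 byte is present.

invalid (sequence truncated)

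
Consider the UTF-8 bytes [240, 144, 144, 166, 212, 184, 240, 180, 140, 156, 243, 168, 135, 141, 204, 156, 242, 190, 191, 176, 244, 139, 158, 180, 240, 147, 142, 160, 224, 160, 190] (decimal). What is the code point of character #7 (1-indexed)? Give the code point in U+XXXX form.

U+10B7B4

Offset 0: leading byte 0xF0 = 11110000 → 4-byte char #1 = F0 90 90 A6.
Offset 4: leading byte 0xD4 = 11010100 → 2-byte char #2 = D4 B8.
Offset 6: leading byte 0xF0 = 11110000 → 4-byte char #3 = F0 B4 8C 9C.
Offset 10: leading byte 0xF3 = 11110011 → 4-byte char #4 = F3 A8 87 8D.
Offset 14: leading byte 0xCC = 11001100 → 2-byte char #5 = CC 9C.
Offset 16: leading byte 0xF2 = 11110010 → 4-byte char #6 = F2 BE BF B0.
Offset 20: leading byte 0xF4 = 11110100 → 4-byte char #7 = F4 8B 9E B4.
Leading byte 0xF4 = 11110100 matches 11110xxx → 4-byte sequence.
Byte 1: 0xF4 = 11110100, payload 100 (3 bits).
Byte 2: 0x8B = 10001011 (10xxxxxx ✓), payload 001011.
Byte 3: 0x9E = 10011110 (10xxxxxx ✓), payload 011110.
Byte 4: 0xB4 = 10110100 (10xxxxxx ✓), payload 110100.
Concatenate: 100001011011110110100 = 0x10B7B4 (21 bits → U+10B7B4).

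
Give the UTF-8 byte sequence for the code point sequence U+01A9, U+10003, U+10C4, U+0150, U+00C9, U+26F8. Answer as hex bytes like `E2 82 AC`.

C6 A9 F0 90 80 83 E1 83 84 C5 90 C3 89 E2 9B B8

U+01A9: 2-byte form → C6 A9.
U+10003: 4-byte form → F0 90 80 83.
U+10C4: 3-byte form → E1 83 84.
U+0150: 2-byte form → C5 90.
U+00C9: 2-byte form → C3 89.
U+26F8: 3-byte form → E2 9B B8.
Concatenated (16 bytes): C6 A9 F0 90 80 83 E1 83 84 C5 90 C3 89 E2 9B B8.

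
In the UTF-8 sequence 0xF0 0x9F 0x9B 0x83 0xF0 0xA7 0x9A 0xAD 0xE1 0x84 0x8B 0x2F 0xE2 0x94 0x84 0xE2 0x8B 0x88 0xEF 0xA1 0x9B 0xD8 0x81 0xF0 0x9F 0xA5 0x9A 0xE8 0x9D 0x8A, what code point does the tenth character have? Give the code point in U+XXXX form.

U+874A

Offset 0: leading byte 0xF0 = 11110000 → 4-byte char #1 = F0 9F 9B 83.
Offset 4: leading byte 0xF0 = 11110000 → 4-byte char #2 = F0 A7 9A AD.
Offset 8: leading byte 0xE1 = 11100001 → 3-byte char #3 = E1 84 8B.
Offset 11: leading byte 0x2F = 00101111 → 1-byte char #4 = 2F.
Offset 12: leading byte 0xE2 = 11100010 → 3-byte char #5 = E2 94 84.
Offset 15: leading byte 0xE2 = 11100010 → 3-byte char #6 = E2 8B 88.
Offset 18: leading byte 0xEF = 11101111 → 3-byte char #7 = EF A1 9B.
Offset 21: leading byte 0xD8 = 11011000 → 2-byte char #8 = D8 81.
Offset 23: leading byte 0xF0 = 11110000 → 4-byte char #9 = F0 9F A5 9A.
Offset 27: leading byte 0xE8 = 11101000 → 3-byte char #10 = E8 9D 8A.
Leading byte 0xE8 = 11101000 matches 1110xxxx → 3-byte sequence.
Byte 1: 0xE8 = 11101000, payload 1000 (4 bits).
Byte 2: 0x9D = 10011101 (10xxxxxx ✓), payload 011101.
Byte 3: 0x8A = 10001010 (10xxxxxx ✓), payload 001010.
Concatenate: 1000011101001010 = 0x874A (16 bits → U+874A).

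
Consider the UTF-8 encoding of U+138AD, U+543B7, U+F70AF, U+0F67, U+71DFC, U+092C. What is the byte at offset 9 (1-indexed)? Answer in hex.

0xF3

1-indexed offset 9 is 0-indexed offset 8.
U+138AD → 4-byte form F0 93 A2 AD at offsets 0–3.
U+543B7 → 4-byte form F1 94 8E B7 at offsets 4–7.
U+F70AF → 4-byte form F3 B7 82 AF at offsets 8–11.
Offset 8 falls in char 3's range; it's byte 1 of F3 B7 82 AF = 0xF3.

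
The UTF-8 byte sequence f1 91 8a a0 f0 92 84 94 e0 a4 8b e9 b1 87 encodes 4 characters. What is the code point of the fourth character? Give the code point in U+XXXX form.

Offset 0: leading byte 0xF1 = 11110001 → 4-byte char #1 = F1 91 8A A0.
Offset 4: leading byte 0xF0 = 11110000 → 4-byte char #2 = F0 92 84 94.
Offset 8: leading byte 0xE0 = 11100000 → 3-byte char #3 = E0 A4 8B.
Offset 11: leading byte 0xE9 = 11101001 → 3-byte char #4 = E9 B1 87.
Leading byte 0xE9 = 11101001 matches 1110xxxx → 3-byte sequence.
Byte 1: 0xE9 = 11101001, payload 1001 (4 bits).
Byte 2: 0xB1 = 10110001 (10xxxxxx ✓), payload 110001.
Byte 3: 0x87 = 10000111 (10xxxxxx ✓), payload 000111.
Concatenate: 1001110001000111 = 0x9C47 (16 bits → U+9C47).

U+9C47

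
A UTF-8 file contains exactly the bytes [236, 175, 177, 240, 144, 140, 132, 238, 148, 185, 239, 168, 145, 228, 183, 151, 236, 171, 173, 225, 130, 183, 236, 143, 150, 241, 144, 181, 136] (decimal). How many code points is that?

9

Byte at offset 0: 0xEC = 11101100 → 3-byte char (#1). Advance 3.
Byte at offset 3: 0xF0 = 11110000 → 4-byte char (#2). Advance 4.
Byte at offset 7: 0xEE = 11101110 → 3-byte char (#3). Advance 3.
Byte at offset 10: 0xEF = 11101111 → 3-byte char (#4). Advance 3.
Byte at offset 13: 0xE4 = 11100100 → 3-byte char (#5). Advance 3.
Byte at offset 16: 0xEC = 11101100 → 3-byte char (#6). Advance 3.
Byte at offset 19: 0xE1 = 11100001 → 3-byte char (#7). Advance 3.
Byte at offset 22: 0xEC = 11101100 → 3-byte char (#8). Advance 3.
Byte at offset 25: 0xF1 = 11110001 → 4-byte char (#9). Advance 4.
Reached end at offset 29 after 9 code points.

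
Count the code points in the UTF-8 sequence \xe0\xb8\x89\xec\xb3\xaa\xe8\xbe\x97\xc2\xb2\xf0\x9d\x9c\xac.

5

Byte at offset 0: 0xE0 = 11100000 → 3-byte char (#1). Advance 3.
Byte at offset 3: 0xEC = 11101100 → 3-byte char (#2). Advance 3.
Byte at offset 6: 0xE8 = 11101000 → 3-byte char (#3). Advance 3.
Byte at offset 9: 0xC2 = 11000010 → 2-byte char (#4). Advance 2.
Byte at offset 11: 0xF0 = 11110000 → 4-byte char (#5). Advance 4.
Reached end at offset 15 after 5 code points.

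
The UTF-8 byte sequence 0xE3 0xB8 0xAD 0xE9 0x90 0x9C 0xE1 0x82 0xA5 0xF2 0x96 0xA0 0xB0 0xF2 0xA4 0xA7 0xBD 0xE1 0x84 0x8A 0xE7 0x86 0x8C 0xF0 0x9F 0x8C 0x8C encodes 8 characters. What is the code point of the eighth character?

Offset 0: leading byte 0xE3 = 11100011 → 3-byte char #1 = E3 B8 AD.
Offset 3: leading byte 0xE9 = 11101001 → 3-byte char #2 = E9 90 9C.
Offset 6: leading byte 0xE1 = 11100001 → 3-byte char #3 = E1 82 A5.
Offset 9: leading byte 0xF2 = 11110010 → 4-byte char #4 = F2 96 A0 B0.
Offset 13: leading byte 0xF2 = 11110010 → 4-byte char #5 = F2 A4 A7 BD.
Offset 17: leading byte 0xE1 = 11100001 → 3-byte char #6 = E1 84 8A.
Offset 20: leading byte 0xE7 = 11100111 → 3-byte char #7 = E7 86 8C.
Offset 23: leading byte 0xF0 = 11110000 → 4-byte char #8 = F0 9F 8C 8C.
Leading byte 0xF0 = 11110000 matches 11110xxx → 4-byte sequence.
Byte 1: 0xF0 = 11110000, payload 000 (3 bits).
Byte 2: 0x9F = 10011111 (10xxxxxx ✓), payload 011111.
Byte 3: 0x8C = 10001100 (10xxxxxx ✓), payload 001100.
Byte 4: 0x8C = 10001100 (10xxxxxx ✓), payload 001100.
Concatenate: 000011111001100001100 = 0x1F30C (21 bits → U+1F30C).

U+1F30C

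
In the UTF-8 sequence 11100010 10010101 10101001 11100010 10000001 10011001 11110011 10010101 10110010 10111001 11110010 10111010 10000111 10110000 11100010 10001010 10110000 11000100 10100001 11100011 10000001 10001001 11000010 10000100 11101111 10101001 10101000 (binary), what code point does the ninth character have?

Offset 0: leading byte 0xE2 = 11100010 → 3-byte char #1 = E2 95 A9.
Offset 3: leading byte 0xE2 = 11100010 → 3-byte char #2 = E2 81 99.
Offset 6: leading byte 0xF3 = 11110011 → 4-byte char #3 = F3 95 B2 B9.
Offset 10: leading byte 0xF2 = 11110010 → 4-byte char #4 = F2 BA 87 B0.
Offset 14: leading byte 0xE2 = 11100010 → 3-byte char #5 = E2 8A B0.
Offset 17: leading byte 0xC4 = 11000100 → 2-byte char #6 = C4 A1.
Offset 19: leading byte 0xE3 = 11100011 → 3-byte char #7 = E3 81 89.
Offset 22: leading byte 0xC2 = 11000010 → 2-byte char #8 = C2 84.
Offset 24: leading byte 0xEF = 11101111 → 3-byte char #9 = EF A9 A8.
Leading byte 0xEF = 11101111 matches 1110xxxx → 3-byte sequence.
Byte 1: 0xEF = 11101111, payload 1111 (4 bits).
Byte 2: 0xA9 = 10101001 (10xxxxxx ✓), payload 101001.
Byte 3: 0xA8 = 10101000 (10xxxxxx ✓), payload 101000.
Concatenate: 1111101001101000 = 0xFA68 (16 bits → U+FA68).

U+FA68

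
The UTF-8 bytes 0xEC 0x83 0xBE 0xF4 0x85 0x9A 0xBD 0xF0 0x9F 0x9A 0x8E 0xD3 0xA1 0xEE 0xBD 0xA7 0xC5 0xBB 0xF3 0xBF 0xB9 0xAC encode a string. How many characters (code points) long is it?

7

Byte at offset 0: 0xEC = 11101100 → 3-byte char (#1). Advance 3.
Byte at offset 3: 0xF4 = 11110100 → 4-byte char (#2). Advance 4.
Byte at offset 7: 0xF0 = 11110000 → 4-byte char (#3). Advance 4.
Byte at offset 11: 0xD3 = 11010011 → 2-byte char (#4). Advance 2.
Byte at offset 13: 0xEE = 11101110 → 3-byte char (#5). Advance 3.
Byte at offset 16: 0xC5 = 11000101 → 2-byte char (#6). Advance 2.
Byte at offset 18: 0xF3 = 11110011 → 4-byte char (#7). Advance 4.
Reached end at offset 22 after 7 code points.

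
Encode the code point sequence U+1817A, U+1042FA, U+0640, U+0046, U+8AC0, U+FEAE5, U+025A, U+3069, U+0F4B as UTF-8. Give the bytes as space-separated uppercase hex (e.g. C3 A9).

U+1817A: 4-byte form → F0 98 85 BA.
U+1042FA: 4-byte form → F4 84 8B BA.
U+0640: 2-byte form → D9 80.
U+0046: 1-byte form → 46.
U+8AC0: 3-byte form → E8 AB 80.
U+FEAE5: 4-byte form → F3 BE AB A5.
U+025A: 2-byte form → C9 9A.
U+3069: 3-byte form → E3 81 A9.
U+0F4B: 3-byte form → E0 BD 8B.
Concatenated (26 bytes): F0 98 85 BA F4 84 8B BA D9 80 46 E8 AB 80 F3 BE AB A5 C9 9A E3 81 A9 E0 BD 8B.

F0 98 85 BA F4 84 8B BA D9 80 46 E8 AB 80 F3 BE AB A5 C9 9A E3 81 A9 E0 BD 8B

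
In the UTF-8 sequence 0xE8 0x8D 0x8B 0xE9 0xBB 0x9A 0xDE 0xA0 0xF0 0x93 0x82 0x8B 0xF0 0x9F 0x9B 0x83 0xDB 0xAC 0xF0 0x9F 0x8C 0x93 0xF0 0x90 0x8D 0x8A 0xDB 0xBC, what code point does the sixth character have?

U+06EC

Offset 0: leading byte 0xE8 = 11101000 → 3-byte char #1 = E8 8D 8B.
Offset 3: leading byte 0xE9 = 11101001 → 3-byte char #2 = E9 BB 9A.
Offset 6: leading byte 0xDE = 11011110 → 2-byte char #3 = DE A0.
Offset 8: leading byte 0xF0 = 11110000 → 4-byte char #4 = F0 93 82 8B.
Offset 12: leading byte 0xF0 = 11110000 → 4-byte char #5 = F0 9F 9B 83.
Offset 16: leading byte 0xDB = 11011011 → 2-byte char #6 = DB AC.
Leading byte 0xDB = 11011011 matches 110xxxxx → 2-byte sequence.
Byte 1: 0xDB = 11011011, payload 11011 (5 bits).
Byte 2: 0xAC = 10101100 (10xxxxxx ✓), payload 101100.
Concatenate: 11011101100 = 0x6EC (11 bits → U+06EC).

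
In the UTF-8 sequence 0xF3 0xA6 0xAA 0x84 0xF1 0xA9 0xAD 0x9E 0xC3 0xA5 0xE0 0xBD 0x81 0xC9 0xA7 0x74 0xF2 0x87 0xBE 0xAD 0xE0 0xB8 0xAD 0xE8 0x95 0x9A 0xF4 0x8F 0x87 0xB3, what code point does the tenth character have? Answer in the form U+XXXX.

U+10F1F3

Offset 0: leading byte 0xF3 = 11110011 → 4-byte char #1 = F3 A6 AA 84.
Offset 4: leading byte 0xF1 = 11110001 → 4-byte char #2 = F1 A9 AD 9E.
Offset 8: leading byte 0xC3 = 11000011 → 2-byte char #3 = C3 A5.
Offset 10: leading byte 0xE0 = 11100000 → 3-byte char #4 = E0 BD 81.
Offset 13: leading byte 0xC9 = 11001001 → 2-byte char #5 = C9 A7.
Offset 15: leading byte 0x74 = 01110100 → 1-byte char #6 = 74.
Offset 16: leading byte 0xF2 = 11110010 → 4-byte char #7 = F2 87 BE AD.
Offset 20: leading byte 0xE0 = 11100000 → 3-byte char #8 = E0 B8 AD.
Offset 23: leading byte 0xE8 = 11101000 → 3-byte char #9 = E8 95 9A.
Offset 26: leading byte 0xF4 = 11110100 → 4-byte char #10 = F4 8F 87 B3.
Leading byte 0xF4 = 11110100 matches 11110xxx → 4-byte sequence.
Byte 1: 0xF4 = 11110100, payload 100 (3 bits).
Byte 2: 0x8F = 10001111 (10xxxxxx ✓), payload 001111.
Byte 3: 0x87 = 10000111 (10xxxxxx ✓), payload 000111.
Byte 4: 0xB3 = 10110011 (10xxxxxx ✓), payload 110011.
Concatenate: 100001111000111110011 = 0x10F1F3 (21 bits → U+10F1F3).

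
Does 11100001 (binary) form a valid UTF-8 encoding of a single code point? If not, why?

invalid (sequence truncated)

Leading byte 0xE1 = 11100001 → 3-byte form, but only 1 byte is present.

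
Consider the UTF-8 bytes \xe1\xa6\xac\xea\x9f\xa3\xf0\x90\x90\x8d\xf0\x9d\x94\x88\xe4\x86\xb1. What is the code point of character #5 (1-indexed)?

U+41B1

Offset 0: leading byte 0xE1 = 11100001 → 3-byte char #1 = E1 A6 AC.
Offset 3: leading byte 0xEA = 11101010 → 3-byte char #2 = EA 9F A3.
Offset 6: leading byte 0xF0 = 11110000 → 4-byte char #3 = F0 90 90 8D.
Offset 10: leading byte 0xF0 = 11110000 → 4-byte char #4 = F0 9D 94 88.
Offset 14: leading byte 0xE4 = 11100100 → 3-byte char #5 = E4 86 B1.
Leading byte 0xE4 = 11100100 matches 1110xxxx → 3-byte sequence.
Byte 1: 0xE4 = 11100100, payload 0100 (4 bits).
Byte 2: 0x86 = 10000110 (10xxxxxx ✓), payload 000110.
Byte 3: 0xB1 = 10110001 (10xxxxxx ✓), payload 110001.
Concatenate: 0100000110110001 = 0x41B1 (16 bits → U+41B1).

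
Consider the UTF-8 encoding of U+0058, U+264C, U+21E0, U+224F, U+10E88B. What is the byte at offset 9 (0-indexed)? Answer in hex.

0x8F

U+0058 → 1-byte form 58 at offsets 0–0.
U+264C → 3-byte form E2 99 8C at offsets 1–3.
U+21E0 → 3-byte form E2 87 A0 at offsets 4–6.
U+224F → 3-byte form E2 89 8F at offsets 7–9.
Offset 9 falls in char 4's range; it's byte 3 of E2 89 8F = 0x8F.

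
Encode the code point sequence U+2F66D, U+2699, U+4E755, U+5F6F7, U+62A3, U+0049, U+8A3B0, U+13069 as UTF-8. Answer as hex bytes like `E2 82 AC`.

U+2F66D: 4-byte form → F0 AF 99 AD.
U+2699: 3-byte form → E2 9A 99.
U+4E755: 4-byte form → F1 8E 9D 95.
U+5F6F7: 4-byte form → F1 9F 9B B7.
U+62A3: 3-byte form → E6 8A A3.
U+0049: 1-byte form → 49.
U+8A3B0: 4-byte form → F2 8A 8E B0.
U+13069: 4-byte form → F0 93 81 A9.
Concatenated (27 bytes): F0 AF 99 AD E2 9A 99 F1 8E 9D 95 F1 9F 9B B7 E6 8A A3 49 F2 8A 8E B0 F0 93 81 A9.

F0 AF 99 AD E2 9A 99 F1 8E 9D 95 F1 9F 9B B7 E6 8A A3 49 F2 8A 8E B0 F0 93 81 A9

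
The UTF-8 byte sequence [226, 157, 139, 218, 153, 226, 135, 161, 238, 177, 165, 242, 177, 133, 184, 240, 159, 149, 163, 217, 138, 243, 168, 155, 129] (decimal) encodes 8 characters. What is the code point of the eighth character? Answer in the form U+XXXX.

Offset 0: leading byte 0xE2 = 11100010 → 3-byte char #1 = E2 9D 8B.
Offset 3: leading byte 0xDA = 11011010 → 2-byte char #2 = DA 99.
Offset 5: leading byte 0xE2 = 11100010 → 3-byte char #3 = E2 87 A1.
Offset 8: leading byte 0xEE = 11101110 → 3-byte char #4 = EE B1 A5.
Offset 11: leading byte 0xF2 = 11110010 → 4-byte char #5 = F2 B1 85 B8.
Offset 15: leading byte 0xF0 = 11110000 → 4-byte char #6 = F0 9F 95 A3.
Offset 19: leading byte 0xD9 = 11011001 → 2-byte char #7 = D9 8A.
Offset 21: leading byte 0xF3 = 11110011 → 4-byte char #8 = F3 A8 9B 81.
Leading byte 0xF3 = 11110011 matches 11110xxx → 4-byte sequence.
Byte 1: 0xF3 = 11110011, payload 011 (3 bits).
Byte 2: 0xA8 = 10101000 (10xxxxxx ✓), payload 101000.
Byte 3: 0x9B = 10011011 (10xxxxxx ✓), payload 011011.
Byte 4: 0x81 = 10000001 (10xxxxxx ✓), payload 000001.
Concatenate: 011101000011011000001 = 0xE86C1 (21 bits → U+E86C1).

U+E86C1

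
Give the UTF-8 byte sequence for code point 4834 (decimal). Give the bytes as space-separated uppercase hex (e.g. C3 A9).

E1 8B A2

U+12E2 = 0x12E2 = 4834 decimal. In range U+0800–U+FFFF → 3-byte form: 1110xxxx 10xxxxxx 10xxxxxx.
Binary (16 bits): 0001001011100010.
Split 4+6+6: 0001 | 001011 | 100010.
Byte 1: 11100001 = 0xE1.
Byte 2: 10001011 = 0x8B.
Byte 3: 10100010 = 0xA2.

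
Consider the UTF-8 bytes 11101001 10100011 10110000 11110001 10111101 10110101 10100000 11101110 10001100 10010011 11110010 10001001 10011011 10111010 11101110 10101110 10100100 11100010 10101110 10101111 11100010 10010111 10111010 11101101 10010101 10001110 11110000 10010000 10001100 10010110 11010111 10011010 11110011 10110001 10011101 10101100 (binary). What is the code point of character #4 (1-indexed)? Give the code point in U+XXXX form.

Offset 0: leading byte 0xE9 = 11101001 → 3-byte char #1 = E9 A3 B0.
Offset 3: leading byte 0xF1 = 11110001 → 4-byte char #2 = F1 BD B5 A0.
Offset 7: leading byte 0xEE = 11101110 → 3-byte char #3 = EE 8C 93.
Offset 10: leading byte 0xF2 = 11110010 → 4-byte char #4 = F2 89 9B BA.
Leading byte 0xF2 = 11110010 matches 11110xxx → 4-byte sequence.
Byte 1: 0xF2 = 11110010, payload 010 (3 bits).
Byte 2: 0x89 = 10001001 (10xxxxxx ✓), payload 001001.
Byte 3: 0x9B = 10011011 (10xxxxxx ✓), payload 011011.
Byte 4: 0xBA = 10111010 (10xxxxxx ✓), payload 111010.
Concatenate: 010001001011011111010 = 0x896FA (21 bits → U+896FA).

U+896FA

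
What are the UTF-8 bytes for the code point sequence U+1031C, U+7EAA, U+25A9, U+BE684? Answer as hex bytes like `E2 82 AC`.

U+1031C: 4-byte form → F0 90 8C 9C.
U+7EAA: 3-byte form → E7 BA AA.
U+25A9: 3-byte form → E2 96 A9.
U+BE684: 4-byte form → F2 BE 9A 84.
Concatenated (14 bytes): F0 90 8C 9C E7 BA AA E2 96 A9 F2 BE 9A 84.

F0 90 8C 9C E7 BA AA E2 96 A9 F2 BE 9A 84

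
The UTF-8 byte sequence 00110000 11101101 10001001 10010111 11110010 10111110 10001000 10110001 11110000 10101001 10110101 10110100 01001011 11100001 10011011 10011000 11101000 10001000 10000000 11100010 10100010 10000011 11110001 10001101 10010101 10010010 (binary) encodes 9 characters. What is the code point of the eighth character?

Offset 0: leading byte 0x30 = 00110000 → 1-byte char #1 = 30.
Offset 1: leading byte 0xED = 11101101 → 3-byte char #2 = ED 89 97.
Offset 4: leading byte 0xF2 = 11110010 → 4-byte char #3 = F2 BE 88 B1.
Offset 8: leading byte 0xF0 = 11110000 → 4-byte char #4 = F0 A9 B5 B4.
Offset 12: leading byte 0x4B = 01001011 → 1-byte char #5 = 4B.
Offset 13: leading byte 0xE1 = 11100001 → 3-byte char #6 = E1 9B 98.
Offset 16: leading byte 0xE8 = 11101000 → 3-byte char #7 = E8 88 80.
Offset 19: leading byte 0xE2 = 11100010 → 3-byte char #8 = E2 A2 83.
Leading byte 0xE2 = 11100010 matches 1110xxxx → 3-byte sequence.
Byte 1: 0xE2 = 11100010, payload 0010 (4 bits).
Byte 2: 0xA2 = 10100010 (10xxxxxx ✓), payload 100010.
Byte 3: 0x83 = 10000011 (10xxxxxx ✓), payload 000011.
Concatenate: 0010100010000011 = 0x2883 (16 bits → U+2883).

U+2883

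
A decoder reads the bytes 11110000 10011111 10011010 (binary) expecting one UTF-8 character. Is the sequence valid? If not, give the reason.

invalid (sequence truncated)

Leading byte 0xF0 = 11110000 → 4-byte form, but only 3 bytes are present.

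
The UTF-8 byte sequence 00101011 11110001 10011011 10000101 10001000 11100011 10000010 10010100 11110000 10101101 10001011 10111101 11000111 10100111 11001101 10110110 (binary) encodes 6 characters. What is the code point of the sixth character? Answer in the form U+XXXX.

Offset 0: leading byte 0x2B = 00101011 → 1-byte char #1 = 2B.
Offset 1: leading byte 0xF1 = 11110001 → 4-byte char #2 = F1 9B 85 88.
Offset 5: leading byte 0xE3 = 11100011 → 3-byte char #3 = E3 82 94.
Offset 8: leading byte 0xF0 = 11110000 → 4-byte char #4 = F0 AD 8B BD.
Offset 12: leading byte 0xC7 = 11000111 → 2-byte char #5 = C7 A7.
Offset 14: leading byte 0xCD = 11001101 → 2-byte char #6 = CD B6.
Leading byte 0xCD = 11001101 matches 110xxxxx → 2-byte sequence.
Byte 1: 0xCD = 11001101, payload 01101 (5 bits).
Byte 2: 0xB6 = 10110110 (10xxxxxx ✓), payload 110110.
Concatenate: 01101110110 = 0x376 (11 bits → U+0376).

U+0376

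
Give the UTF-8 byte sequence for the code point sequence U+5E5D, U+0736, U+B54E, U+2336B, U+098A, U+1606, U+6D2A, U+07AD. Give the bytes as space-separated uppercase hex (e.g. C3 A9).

U+5E5D: 3-byte form → E5 B9 9D.
U+0736: 2-byte form → DC B6.
U+B54E: 3-byte form → EB 95 8E.
U+2336B: 4-byte form → F0 A3 8D AB.
U+098A: 3-byte form → E0 A6 8A.
U+1606: 3-byte form → E1 98 86.
U+6D2A: 3-byte form → E6 B4 AA.
U+07AD: 2-byte form → DE AD.
Concatenated (23 bytes): E5 B9 9D DC B6 EB 95 8E F0 A3 8D AB E0 A6 8A E1 98 86 E6 B4 AA DE AD.

E5 B9 9D DC B6 EB 95 8E F0 A3 8D AB E0 A6 8A E1 98 86 E6 B4 AA DE AD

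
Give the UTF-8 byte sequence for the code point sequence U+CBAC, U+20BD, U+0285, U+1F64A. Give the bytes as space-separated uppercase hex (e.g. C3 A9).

EC AE AC E2 82 BD CA 85 F0 9F 99 8A

U+CBAC: 3-byte form → EC AE AC.
U+20BD: 3-byte form → E2 82 BD.
U+0285: 2-byte form → CA 85.
U+1F64A: 4-byte form → F0 9F 99 8A.
Concatenated (12 bytes): EC AE AC E2 82 BD CA 85 F0 9F 99 8A.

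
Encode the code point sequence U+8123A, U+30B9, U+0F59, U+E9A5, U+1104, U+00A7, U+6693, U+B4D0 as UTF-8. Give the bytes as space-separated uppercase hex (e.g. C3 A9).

F2 81 88 BA E3 82 B9 E0 BD 99 EE A6 A5 E1 84 84 C2 A7 E6 9A 93 EB 93 90

U+8123A: 4-byte form → F2 81 88 BA.
U+30B9: 3-byte form → E3 82 B9.
U+0F59: 3-byte form → E0 BD 99.
U+E9A5: 3-byte form → EE A6 A5.
U+1104: 3-byte form → E1 84 84.
U+00A7: 2-byte form → C2 A7.
U+6693: 3-byte form → E6 9A 93.
U+B4D0: 3-byte form → EB 93 90.
Concatenated (24 bytes): F2 81 88 BA E3 82 B9 E0 BD 99 EE A6 A5 E1 84 84 C2 A7 E6 9A 93 EB 93 90.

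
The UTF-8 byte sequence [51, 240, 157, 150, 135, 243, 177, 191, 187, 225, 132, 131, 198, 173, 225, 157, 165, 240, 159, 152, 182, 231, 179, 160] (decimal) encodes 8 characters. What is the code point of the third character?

Offset 0: leading byte 0x33 = 00110011 → 1-byte char #1 = 33.
Offset 1: leading byte 0xF0 = 11110000 → 4-byte char #2 = F0 9D 96 87.
Offset 5: leading byte 0xF3 = 11110011 → 4-byte char #3 = F3 B1 BF BB.
Leading byte 0xF3 = 11110011 matches 11110xxx → 4-byte sequence.
Byte 1: 0xF3 = 11110011, payload 011 (3 bits).
Byte 2: 0xB1 = 10110001 (10xxxxxx ✓), payload 110001.
Byte 3: 0xBF = 10111111 (10xxxxxx ✓), payload 111111.
Byte 4: 0xBB = 10111011 (10xxxxxx ✓), payload 111011.
Concatenate: 011110001111111111011 = 0xF1FFB (21 bits → U+F1FFB).

U+F1FFB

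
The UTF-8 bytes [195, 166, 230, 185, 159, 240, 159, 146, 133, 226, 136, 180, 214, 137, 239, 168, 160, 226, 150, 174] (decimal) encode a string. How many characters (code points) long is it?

7

Byte at offset 0: 0xC3 = 11000011 → 2-byte char (#1). Advance 2.
Byte at offset 2: 0xE6 = 11100110 → 3-byte char (#2). Advance 3.
Byte at offset 5: 0xF0 = 11110000 → 4-byte char (#3). Advance 4.
Byte at offset 9: 0xE2 = 11100010 → 3-byte char (#4). Advance 3.
Byte at offset 12: 0xD6 = 11010110 → 2-byte char (#5). Advance 2.
Byte at offset 14: 0xEF = 11101111 → 3-byte char (#6). Advance 3.
Byte at offset 17: 0xE2 = 11100010 → 3-byte char (#7). Advance 3.
Reached end at offset 20 after 7 code points.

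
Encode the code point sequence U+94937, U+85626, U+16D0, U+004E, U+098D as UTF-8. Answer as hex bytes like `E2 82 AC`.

F2 94 A4 B7 F2 85 98 A6 E1 9B 90 4E E0 A6 8D

U+94937: 4-byte form → F2 94 A4 B7.
U+85626: 4-byte form → F2 85 98 A6.
U+16D0: 3-byte form → E1 9B 90.
U+004E: 1-byte form → 4E.
U+098D: 3-byte form → E0 A6 8D.
Concatenated (15 bytes): F2 94 A4 B7 F2 85 98 A6 E1 9B 90 4E E0 A6 8D.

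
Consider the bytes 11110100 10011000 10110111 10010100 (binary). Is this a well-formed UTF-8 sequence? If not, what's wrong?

invalid (encodes a value above U+10FFFF)

Leading byte 0xF4 = 11110100 → 4-byte form.
Payload = 0x118DD4, which exceeds U+10FFFF, the maximum Unicode code point. (Leading bytes F5–FF, or F4 followed by ≥ 0x90, are invalid.)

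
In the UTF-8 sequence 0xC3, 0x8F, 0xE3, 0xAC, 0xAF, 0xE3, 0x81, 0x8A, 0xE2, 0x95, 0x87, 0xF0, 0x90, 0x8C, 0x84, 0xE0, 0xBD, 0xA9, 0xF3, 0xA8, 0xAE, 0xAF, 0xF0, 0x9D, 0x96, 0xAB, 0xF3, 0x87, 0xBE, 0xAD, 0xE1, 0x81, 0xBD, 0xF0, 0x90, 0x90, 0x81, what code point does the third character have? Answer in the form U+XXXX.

U+304A

Offset 0: leading byte 0xC3 = 11000011 → 2-byte char #1 = C3 8F.
Offset 2: leading byte 0xE3 = 11100011 → 3-byte char #2 = E3 AC AF.
Offset 5: leading byte 0xE3 = 11100011 → 3-byte char #3 = E3 81 8A.
Leading byte 0xE3 = 11100011 matches 1110xxxx → 3-byte sequence.
Byte 1: 0xE3 = 11100011, payload 0011 (4 bits).
Byte 2: 0x81 = 10000001 (10xxxxxx ✓), payload 000001.
Byte 3: 0x8A = 10001010 (10xxxxxx ✓), payload 001010.
Concatenate: 0011000001001010 = 0x304A (16 bits → U+304A).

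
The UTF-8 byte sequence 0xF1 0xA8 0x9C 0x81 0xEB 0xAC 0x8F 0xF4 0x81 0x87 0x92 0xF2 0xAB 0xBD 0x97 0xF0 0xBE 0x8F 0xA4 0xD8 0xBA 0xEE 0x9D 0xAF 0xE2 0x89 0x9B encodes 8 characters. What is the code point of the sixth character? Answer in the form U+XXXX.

U+063A

Offset 0: leading byte 0xF1 = 11110001 → 4-byte char #1 = F1 A8 9C 81.
Offset 4: leading byte 0xEB = 11101011 → 3-byte char #2 = EB AC 8F.
Offset 7: leading byte 0xF4 = 11110100 → 4-byte char #3 = F4 81 87 92.
Offset 11: leading byte 0xF2 = 11110010 → 4-byte char #4 = F2 AB BD 97.
Offset 15: leading byte 0xF0 = 11110000 → 4-byte char #5 = F0 BE 8F A4.
Offset 19: leading byte 0xD8 = 11011000 → 2-byte char #6 = D8 BA.
Leading byte 0xD8 = 11011000 matches 110xxxxx → 2-byte sequence.
Byte 1: 0xD8 = 11011000, payload 11000 (5 bits).
Byte 2: 0xBA = 10111010 (10xxxxxx ✓), payload 111010.
Concatenate: 11000111010 = 0x63A (11 bits → U+063A).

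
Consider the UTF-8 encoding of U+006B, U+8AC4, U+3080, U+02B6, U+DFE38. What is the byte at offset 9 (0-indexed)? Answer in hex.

U+006B → 1-byte form 6B at offsets 0–0.
U+8AC4 → 3-byte form E8 AB 84 at offsets 1–3.
U+3080 → 3-byte form E3 82 80 at offsets 4–6.
U+02B6 → 2-byte form CA B6 at offsets 7–8.
U+DFE38 → 4-byte form F3 9F B8 B8 at offsets 9–12.
Offset 9 falls in char 5's range; it's byte 1 of F3 9F B8 B8 = 0xF3.

0xF3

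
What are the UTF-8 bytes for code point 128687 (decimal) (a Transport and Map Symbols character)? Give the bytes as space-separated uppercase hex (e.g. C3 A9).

U+1F6AF = 0x1F6AF = 128687 decimal. In range U+10000–U+10FFFF → 4-byte form: 11110xxx 10xxxxxx 10xxxxxx 10xxxxxx.
Binary (21 bits): 000011111011010101111.
Split 3+6+6+6: 000 | 011111 | 011010 | 101111.
Byte 1: 11110000 = 0xF0.
Byte 2: 10011111 = 0x9F.
Byte 3: 10011010 = 0x9A.
Byte 4: 10101111 = 0xAF.

F0 9F 9A AF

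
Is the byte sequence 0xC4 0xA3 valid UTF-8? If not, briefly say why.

valid

Leading byte 0xC4 = 11000100 → 2-byte form.
Continuation bytes 0xA3=10100011 all match 10xxxxxx.
Decoded value 0x123 is ≥ 0x80 (shortest form) and not a surrogate.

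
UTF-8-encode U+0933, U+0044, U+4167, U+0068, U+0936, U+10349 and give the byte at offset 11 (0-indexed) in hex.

U+0933 → 3-byte form E0 A4 B3 at offsets 0–2.
U+0044 → 1-byte form 44 at offsets 3–3.
U+4167 → 3-byte form E4 85 A7 at offsets 4–6.
U+0068 → 1-byte form 68 at offsets 7–7.
U+0936 → 3-byte form E0 A4 B6 at offsets 8–10.
U+10349 → 4-byte form F0 90 8D 89 at offsets 11–14.
Offset 11 falls in char 6's range; it's byte 1 of F0 90 8D 89 = 0xF0.

0xF0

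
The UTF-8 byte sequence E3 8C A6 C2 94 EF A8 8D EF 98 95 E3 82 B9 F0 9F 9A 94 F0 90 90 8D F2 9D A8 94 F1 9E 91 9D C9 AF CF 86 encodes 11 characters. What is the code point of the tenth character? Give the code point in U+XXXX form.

Offset 0: leading byte 0xE3 = 11100011 → 3-byte char #1 = E3 8C A6.
Offset 3: leading byte 0xC2 = 11000010 → 2-byte char #2 = C2 94.
Offset 5: leading byte 0xEF = 11101111 → 3-byte char #3 = EF A8 8D.
Offset 8: leading byte 0xEF = 11101111 → 3-byte char #4 = EF 98 95.
Offset 11: leading byte 0xE3 = 11100011 → 3-byte char #5 = E3 82 B9.
Offset 14: leading byte 0xF0 = 11110000 → 4-byte char #6 = F0 9F 9A 94.
Offset 18: leading byte 0xF0 = 11110000 → 4-byte char #7 = F0 90 90 8D.
Offset 22: leading byte 0xF2 = 11110010 → 4-byte char #8 = F2 9D A8 94.
Offset 26: leading byte 0xF1 = 11110001 → 4-byte char #9 = F1 9E 91 9D.
Offset 30: leading byte 0xC9 = 11001001 → 2-byte char #10 = C9 AF.
Leading byte 0xC9 = 11001001 matches 110xxxxx → 2-byte sequence.
Byte 1: 0xC9 = 11001001, payload 01001 (5 bits).
Byte 2: 0xAF = 10101111 (10xxxxxx ✓), payload 101111.
Concatenate: 01001101111 = 0x26F (11 bits → U+026F).

U+026F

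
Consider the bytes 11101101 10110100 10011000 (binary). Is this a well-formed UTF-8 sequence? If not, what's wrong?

invalid (encodes a surrogate (U+D800–U+DFFF))

Structurally a 3-byte sequence; payload = 0xDD18.
But 0xDD18 is in U+D800–U+DFFF, the surrogate range. Surrogates are not Unicode scalar values and are forbidden in UTF-8.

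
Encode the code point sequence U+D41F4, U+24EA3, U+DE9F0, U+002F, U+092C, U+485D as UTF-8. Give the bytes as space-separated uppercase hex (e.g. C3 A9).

U+D41F4: 4-byte form → F3 94 87 B4.
U+24EA3: 4-byte form → F0 A4 BA A3.
U+DE9F0: 4-byte form → F3 9E A7 B0.
U+002F: 1-byte form → 2F.
U+092C: 3-byte form → E0 A4 AC.
U+485D: 3-byte form → E4 A1 9D.
Concatenated (19 bytes): F3 94 87 B4 F0 A4 BA A3 F3 9E A7 B0 2F E0 A4 AC E4 A1 9D.

F3 94 87 B4 F0 A4 BA A3 F3 9E A7 B0 2F E0 A4 AC E4 A1 9D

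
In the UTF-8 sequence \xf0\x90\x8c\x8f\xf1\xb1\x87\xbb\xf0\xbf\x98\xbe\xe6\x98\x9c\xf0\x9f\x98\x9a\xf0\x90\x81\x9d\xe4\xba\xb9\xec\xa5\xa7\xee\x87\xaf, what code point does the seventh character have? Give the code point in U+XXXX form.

U+4EB9

Offset 0: leading byte 0xF0 = 11110000 → 4-byte char #1 = F0 90 8C 8F.
Offset 4: leading byte 0xF1 = 11110001 → 4-byte char #2 = F1 B1 87 BB.
Offset 8: leading byte 0xF0 = 11110000 → 4-byte char #3 = F0 BF 98 BE.
Offset 12: leading byte 0xE6 = 11100110 → 3-byte char #4 = E6 98 9C.
Offset 15: leading byte 0xF0 = 11110000 → 4-byte char #5 = F0 9F 98 9A.
Offset 19: leading byte 0xF0 = 11110000 → 4-byte char #6 = F0 90 81 9D.
Offset 23: leading byte 0xE4 = 11100100 → 3-byte char #7 = E4 BA B9.
Leading byte 0xE4 = 11100100 matches 1110xxxx → 3-byte sequence.
Byte 1: 0xE4 = 11100100, payload 0100 (4 bits).
Byte 2: 0xBA = 10111010 (10xxxxxx ✓), payload 111010.
Byte 3: 0xB9 = 10111001 (10xxxxxx ✓), payload 111001.
Concatenate: 0100111010111001 = 0x4EB9 (16 bits → U+4EB9).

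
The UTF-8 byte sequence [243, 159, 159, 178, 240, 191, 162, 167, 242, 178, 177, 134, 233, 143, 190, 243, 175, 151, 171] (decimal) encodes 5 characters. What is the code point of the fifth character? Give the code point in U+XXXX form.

U+EF5EB

Offset 0: leading byte 0xF3 = 11110011 → 4-byte char #1 = F3 9F 9F B2.
Offset 4: leading byte 0xF0 = 11110000 → 4-byte char #2 = F0 BF A2 A7.
Offset 8: leading byte 0xF2 = 11110010 → 4-byte char #3 = F2 B2 B1 86.
Offset 12: leading byte 0xE9 = 11101001 → 3-byte char #4 = E9 8F BE.
Offset 15: leading byte 0xF3 = 11110011 → 4-byte char #5 = F3 AF 97 AB.
Leading byte 0xF3 = 11110011 matches 11110xxx → 4-byte sequence.
Byte 1: 0xF3 = 11110011, payload 011 (3 bits).
Byte 2: 0xAF = 10101111 (10xxxxxx ✓), payload 101111.
Byte 3: 0x97 = 10010111 (10xxxxxx ✓), payload 010111.
Byte 4: 0xAB = 10101011 (10xxxxxx ✓), payload 101011.
Concatenate: 011101111010111101011 = 0xEF5EB (21 bits → U+EF5EB).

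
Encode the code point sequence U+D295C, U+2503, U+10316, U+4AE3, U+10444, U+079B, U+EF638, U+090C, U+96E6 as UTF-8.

U+D295C: 4-byte form → F3 92 A5 9C.
U+2503: 3-byte form → E2 94 83.
U+10316: 4-byte form → F0 90 8C 96.
U+4AE3: 3-byte form → E4 AB A3.
U+10444: 4-byte form → F0 90 91 84.
U+079B: 2-byte form → DE 9B.
U+EF638: 4-byte form → F3 AF 98 B8.
U+090C: 3-byte form → E0 A4 8C.
U+96E6: 3-byte form → E9 9B A6.
Concatenated (30 bytes): F3 92 A5 9C E2 94 83 F0 90 8C 96 E4 AB A3 F0 90 91 84 DE 9B F3 AF 98 B8 E0 A4 8C E9 9B A6.

F3 92 A5 9C E2 94 83 F0 90 8C 96 E4 AB A3 F0 90 91 84 DE 9B F3 AF 98 B8 E0 A4 8C E9 9B A6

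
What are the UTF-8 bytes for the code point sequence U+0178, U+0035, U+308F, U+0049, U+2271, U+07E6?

C5 B8 35 E3 82 8F 49 E2 89 B1 DF A6

U+0178: 2-byte form → C5 B8.
U+0035: 1-byte form → 35.
U+308F: 3-byte form → E3 82 8F.
U+0049: 1-byte form → 49.
U+2271: 3-byte form → E2 89 B1.
U+07E6: 2-byte form → DF A6.
Concatenated (12 bytes): C5 B8 35 E3 82 8F 49 E2 89 B1 DF A6.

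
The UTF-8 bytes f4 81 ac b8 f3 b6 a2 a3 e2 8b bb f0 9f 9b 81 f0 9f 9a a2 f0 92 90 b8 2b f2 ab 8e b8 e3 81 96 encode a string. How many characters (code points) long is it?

9

Byte at offset 0: 0xF4 = 11110100 → 4-byte char (#1). Advance 4.
Byte at offset 4: 0xF3 = 11110011 → 4-byte char (#2). Advance 4.
Byte at offset 8: 0xE2 = 11100010 → 3-byte char (#3). Advance 3.
Byte at offset 11: 0xF0 = 11110000 → 4-byte char (#4). Advance 4.
Byte at offset 15: 0xF0 = 11110000 → 4-byte char (#5). Advance 4.
Byte at offset 19: 0xF0 = 11110000 → 4-byte char (#6). Advance 4.
Byte at offset 23: 0x2B = 00101011 → 1-byte char (#7). Advance 1.
Byte at offset 24: 0xF2 = 11110010 → 4-byte char (#8). Advance 4.
Byte at offset 28: 0xE3 = 11100011 → 3-byte char (#9). Advance 3.
Reached end at offset 31 after 9 code points.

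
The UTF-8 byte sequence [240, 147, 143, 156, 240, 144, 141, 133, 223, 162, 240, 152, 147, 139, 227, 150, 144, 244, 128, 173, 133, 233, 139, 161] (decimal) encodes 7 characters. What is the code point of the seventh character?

U+92E1

Offset 0: leading byte 0xF0 = 11110000 → 4-byte char #1 = F0 93 8F 9C.
Offset 4: leading byte 0xF0 = 11110000 → 4-byte char #2 = F0 90 8D 85.
Offset 8: leading byte 0xDF = 11011111 → 2-byte char #3 = DF A2.
Offset 10: leading byte 0xF0 = 11110000 → 4-byte char #4 = F0 98 93 8B.
Offset 14: leading byte 0xE3 = 11100011 → 3-byte char #5 = E3 96 90.
Offset 17: leading byte 0xF4 = 11110100 → 4-byte char #6 = F4 80 AD 85.
Offset 21: leading byte 0xE9 = 11101001 → 3-byte char #7 = E9 8B A1.
Leading byte 0xE9 = 11101001 matches 1110xxxx → 3-byte sequence.
Byte 1: 0xE9 = 11101001, payload 1001 (4 bits).
Byte 2: 0x8B = 10001011 (10xxxxxx ✓), payload 001011.
Byte 3: 0xA1 = 10100001 (10xxxxxx ✓), payload 100001.
Concatenate: 1001001011100001 = 0x92E1 (16 bits → U+92E1).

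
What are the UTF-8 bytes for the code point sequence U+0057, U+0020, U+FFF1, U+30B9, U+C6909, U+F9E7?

57 20 EF BF B1 E3 82 B9 F3 86 A4 89 EF A7 A7

U+0057: 1-byte form → 57.
U+0020: 1-byte form → 20.
U+FFF1: 3-byte form → EF BF B1.
U+30B9: 3-byte form → E3 82 B9.
U+C6909: 4-byte form → F3 86 A4 89.
U+F9E7: 3-byte form → EF A7 A7.
Concatenated (15 bytes): 57 20 EF BF B1 E3 82 B9 F3 86 A4 89 EF A7 A7.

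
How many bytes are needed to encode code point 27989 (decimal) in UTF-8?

3

U+6D55 = 0x6D55. UTF-8 uses 1 byte below 0x80, 2 below 0x800, 3 below 0x10000, 4 up to 0x10FFFF. 0x6D55 is in U+0800–U+FFFF → 3 bytes.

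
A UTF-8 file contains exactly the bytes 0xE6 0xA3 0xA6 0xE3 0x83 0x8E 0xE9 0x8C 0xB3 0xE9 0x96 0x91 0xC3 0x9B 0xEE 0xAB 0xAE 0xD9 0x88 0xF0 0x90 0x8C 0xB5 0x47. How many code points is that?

9

Byte at offset 0: 0xE6 = 11100110 → 3-byte char (#1). Advance 3.
Byte at offset 3: 0xE3 = 11100011 → 3-byte char (#2). Advance 3.
Byte at offset 6: 0xE9 = 11101001 → 3-byte char (#3). Advance 3.
Byte at offset 9: 0xE9 = 11101001 → 3-byte char (#4). Advance 3.
Byte at offset 12: 0xC3 = 11000011 → 2-byte char (#5). Advance 2.
Byte at offset 14: 0xEE = 11101110 → 3-byte char (#6). Advance 3.
Byte at offset 17: 0xD9 = 11011001 → 2-byte char (#7). Advance 2.
Byte at offset 19: 0xF0 = 11110000 → 4-byte char (#8). Advance 4.
Byte at offset 23: 0x47 = 01000111 → 1-byte char (#9). Advance 1.
Reached end at offset 24 after 9 code points.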